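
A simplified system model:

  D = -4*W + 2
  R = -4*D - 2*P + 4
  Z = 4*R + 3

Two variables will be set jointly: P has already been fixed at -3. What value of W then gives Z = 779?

With P held at -3:
Substituting into the R equation gives R = 16*W + 2.
So Z = 64*W + 11.
Solve 64*W + 11 = 779: W = (779 - 11) / 64 = 12.

W = 12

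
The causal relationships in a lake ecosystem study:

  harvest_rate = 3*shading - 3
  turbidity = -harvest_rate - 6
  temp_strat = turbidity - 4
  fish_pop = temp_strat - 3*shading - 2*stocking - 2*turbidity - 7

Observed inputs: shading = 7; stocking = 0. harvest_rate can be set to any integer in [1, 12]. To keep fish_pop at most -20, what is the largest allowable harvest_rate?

Intervening on harvest_rate fixes its value directly, overriding its dependence on shading.
Substituting into the temp_strat equation gives temp_strat = -harvest_rate - 10.
fish_pop becomes harvest_rate - 26.
Require harvest_rate - 26 ≤ -20, so harvest_rate ≤ 6.
The largest integer in [1, 12] satisfying this is 6.

harvest_rate = 6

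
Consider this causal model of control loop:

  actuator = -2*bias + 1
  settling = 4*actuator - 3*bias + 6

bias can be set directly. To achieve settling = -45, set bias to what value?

bias = 5

Substituting into the settling equation gives settling = -11*bias + 10.
Solve -11*bias + 10 = -45: bias = (-45 - 10) / -11 = 5.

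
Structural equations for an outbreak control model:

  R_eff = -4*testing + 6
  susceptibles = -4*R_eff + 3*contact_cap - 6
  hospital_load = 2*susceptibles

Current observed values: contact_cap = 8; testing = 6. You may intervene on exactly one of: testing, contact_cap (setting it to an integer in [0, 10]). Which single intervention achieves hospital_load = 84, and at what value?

set testing = 3

Intervening on testing: with other inputs at their observed values, hospital_load = 32*testing - 12. Solving for 84 gives testing = 3, within [0, 10].
Intervening on contact_cap: hospital_load = 6*contact_cap + 132. Reaching 84 requires contact_cap = -8, outside [0, 10].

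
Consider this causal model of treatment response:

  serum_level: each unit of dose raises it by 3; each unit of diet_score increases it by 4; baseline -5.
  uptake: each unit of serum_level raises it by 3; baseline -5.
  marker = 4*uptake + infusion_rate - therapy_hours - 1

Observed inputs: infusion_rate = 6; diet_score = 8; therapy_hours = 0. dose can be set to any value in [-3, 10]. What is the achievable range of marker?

201 to 669

Substituting into the serum_level equation gives serum_level = 3*dose + 27.
Substituting into the uptake equation gives uptake = 9*dose + 76.
Substituting into the marker equation gives marker = 36*dose + 309.
Linear in dose, so extremes are at the endpoints: dose = -3 gives marker = 201; dose = 10 gives marker = 669.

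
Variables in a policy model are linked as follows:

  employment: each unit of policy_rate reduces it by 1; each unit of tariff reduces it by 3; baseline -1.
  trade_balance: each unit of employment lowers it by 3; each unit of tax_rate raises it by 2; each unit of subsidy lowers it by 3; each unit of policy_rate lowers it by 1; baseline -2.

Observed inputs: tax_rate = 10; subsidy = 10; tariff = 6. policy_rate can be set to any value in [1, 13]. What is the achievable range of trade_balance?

47 to 71

Substituting into the employment equation gives employment = -policy_rate - 19.
trade_balance becomes 2*policy_rate + 45.
Linear in policy_rate, so extremes are at the endpoints: policy_rate = 1 gives trade_balance = 47; policy_rate = 13 gives trade_balance = 71.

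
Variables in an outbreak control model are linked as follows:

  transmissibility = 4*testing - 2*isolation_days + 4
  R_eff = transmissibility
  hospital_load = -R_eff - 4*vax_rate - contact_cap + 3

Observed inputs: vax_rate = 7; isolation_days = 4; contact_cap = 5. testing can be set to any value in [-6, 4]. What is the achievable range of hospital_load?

-42 to -2

Substituting into the transmissibility equation gives transmissibility = 4*testing - 4.
Substituting into the R_eff equation gives R_eff = 4*testing - 4.
Substituting into the hospital_load equation gives hospital_load = -4*testing - 26.
Linear in testing, so extremes are at the endpoints: testing = -6 gives hospital_load = -2; testing = 4 gives hospital_load = -42.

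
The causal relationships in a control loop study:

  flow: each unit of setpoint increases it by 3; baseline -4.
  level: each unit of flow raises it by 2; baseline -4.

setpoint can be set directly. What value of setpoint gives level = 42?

setpoint = 9

Substituting into the level equation gives level = 6*setpoint - 12.
Solve 6*setpoint - 12 = 42: setpoint = (42 + 12) / 6 = 9.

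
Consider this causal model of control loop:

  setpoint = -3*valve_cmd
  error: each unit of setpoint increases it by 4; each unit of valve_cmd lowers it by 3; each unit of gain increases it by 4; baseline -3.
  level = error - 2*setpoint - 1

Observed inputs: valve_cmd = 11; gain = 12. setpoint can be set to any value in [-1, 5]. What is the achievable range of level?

9 to 21

Intervening on setpoint fixes its value directly, overriding its dependence on valve_cmd.
Substituting into the error equation gives error = 4*setpoint + 12.
level becomes 2*setpoint + 11.
Linear in setpoint, so extremes are at the endpoints: setpoint = -1 gives level = 9; setpoint = 5 gives level = 21.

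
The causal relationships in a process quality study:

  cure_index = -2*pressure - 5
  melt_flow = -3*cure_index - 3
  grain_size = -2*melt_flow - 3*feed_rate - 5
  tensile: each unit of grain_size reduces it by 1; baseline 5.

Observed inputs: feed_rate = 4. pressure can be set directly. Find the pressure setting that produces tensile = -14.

Substituting into the melt_flow equation gives melt_flow = 6*pressure + 12.
Substituting into the grain_size equation gives grain_size = -12*pressure - 41.
So tensile = 12*pressure + 46.
Solve 12*pressure + 46 = -14: pressure = (-14 - 46) / 12 = -5.

pressure = -5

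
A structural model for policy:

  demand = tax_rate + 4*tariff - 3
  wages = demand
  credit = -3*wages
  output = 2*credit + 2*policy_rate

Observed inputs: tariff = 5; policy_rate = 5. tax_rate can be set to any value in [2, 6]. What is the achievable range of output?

Substituting into the demand equation gives demand = tax_rate + 17.
This gives wages = tax_rate + 17.
So credit = -3*tax_rate - 51.
output becomes -6*tax_rate - 92.
Linear in tax_rate, so extremes are at the endpoints: tax_rate = 2 gives output = -104; tax_rate = 6 gives output = -128.

-128 to -104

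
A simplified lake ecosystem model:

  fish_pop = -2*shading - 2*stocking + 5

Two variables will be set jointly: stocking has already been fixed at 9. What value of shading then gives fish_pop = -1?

With stocking held at 9:
Substituting into the fish_pop equation gives fish_pop = -2*shading - 13.
Solve -2*shading - 13 = -1: shading = (-1 + 13) / -2 = -6.

shading = -6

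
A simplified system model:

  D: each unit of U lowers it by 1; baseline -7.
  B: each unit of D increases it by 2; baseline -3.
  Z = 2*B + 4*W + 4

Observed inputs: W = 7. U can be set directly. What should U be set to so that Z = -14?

Substituting into the B equation gives B = -2*U - 17.
Substituting into the Z equation gives Z = -4*U - 2.
Solve -4*U - 2 = -14: U = (-14 + 2) / -4 = 3.

U = 3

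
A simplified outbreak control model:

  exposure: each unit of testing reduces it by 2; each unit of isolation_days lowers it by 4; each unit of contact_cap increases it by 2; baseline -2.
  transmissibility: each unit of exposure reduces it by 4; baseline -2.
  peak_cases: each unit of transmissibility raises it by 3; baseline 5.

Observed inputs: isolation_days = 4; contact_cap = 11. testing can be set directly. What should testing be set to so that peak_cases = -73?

testing = -1

Substituting into the exposure equation gives exposure = -2*testing + 4.
Substituting into the transmissibility equation gives transmissibility = 8*testing - 18.
Substituting into the peak_cases equation gives peak_cases = 24*testing - 49.
Solve 24*testing - 49 = -73: testing = (-73 + 49) / 24 = -1.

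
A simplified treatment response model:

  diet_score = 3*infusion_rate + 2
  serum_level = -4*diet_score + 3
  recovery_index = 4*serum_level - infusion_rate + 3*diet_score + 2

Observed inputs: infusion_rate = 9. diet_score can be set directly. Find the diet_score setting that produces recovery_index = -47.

Intervening on diet_score fixes its value directly, overriding its dependence on infusion_rate.
Substituting into the recovery_index equation gives recovery_index = -13*diet_score + 5.
Solve -13*diet_score + 5 = -47: diet_score = (-47 - 5) / -13 = 4.

diet_score = 4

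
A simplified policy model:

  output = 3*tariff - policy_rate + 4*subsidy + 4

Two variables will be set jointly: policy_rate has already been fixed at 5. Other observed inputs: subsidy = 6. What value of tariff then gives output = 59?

tariff = 12

With policy_rate held at 5:
Substituting into the output equation gives output = 3*tariff + 23.
Solve 3*tariff + 23 = 59: tariff = (59 - 23) / 3 = 12.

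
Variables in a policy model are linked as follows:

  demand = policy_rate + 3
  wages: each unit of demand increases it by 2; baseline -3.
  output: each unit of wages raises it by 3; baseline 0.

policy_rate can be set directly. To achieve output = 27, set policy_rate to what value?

policy_rate = 3

Substituting into the wages equation gives wages = 2*policy_rate + 3.
Substituting into the output equation gives output = 6*policy_rate + 9.
Solve 6*policy_rate + 9 = 27: policy_rate = (27 - 9) / 6 = 3.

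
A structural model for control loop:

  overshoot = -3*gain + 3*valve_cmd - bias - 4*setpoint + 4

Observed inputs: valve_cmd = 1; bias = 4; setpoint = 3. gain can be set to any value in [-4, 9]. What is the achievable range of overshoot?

Substituting into the overshoot equation gives overshoot = -3*gain - 9.
Linear in gain, so extremes are at the endpoints: gain = -4 gives overshoot = 3; gain = 9 gives overshoot = -36.

-36 to 3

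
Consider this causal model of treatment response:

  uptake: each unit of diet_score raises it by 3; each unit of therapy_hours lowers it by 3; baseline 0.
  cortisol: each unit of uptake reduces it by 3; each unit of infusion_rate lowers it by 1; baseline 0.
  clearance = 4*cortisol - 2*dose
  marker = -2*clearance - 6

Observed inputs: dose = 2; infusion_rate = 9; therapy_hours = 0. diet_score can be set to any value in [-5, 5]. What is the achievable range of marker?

-286 to 434

Substituting into the uptake equation gives uptake = 3*diet_score.
Substituting into the cortisol equation gives cortisol = -9*diet_score - 9.
Substituting into the clearance equation gives clearance = -36*diet_score - 40.
Substituting into the marker equation gives marker = 72*diet_score + 74.
Linear in diet_score, so extremes are at the endpoints: diet_score = -5 gives marker = -286; diet_score = 5 gives marker = 434.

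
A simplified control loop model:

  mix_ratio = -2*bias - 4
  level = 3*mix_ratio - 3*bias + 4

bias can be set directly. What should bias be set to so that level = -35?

bias = 3

Substituting into the level equation gives level = -9*bias - 8.
Solve -9*bias - 8 = -35: bias = (-35 + 8) / -9 = 3.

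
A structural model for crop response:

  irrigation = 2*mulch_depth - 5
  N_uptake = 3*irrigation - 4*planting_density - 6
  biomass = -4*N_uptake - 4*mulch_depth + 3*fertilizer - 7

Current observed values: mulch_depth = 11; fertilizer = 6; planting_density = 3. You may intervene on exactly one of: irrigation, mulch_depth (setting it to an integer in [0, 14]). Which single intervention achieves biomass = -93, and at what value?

set irrigation = 11

Intervening on irrigation: with other inputs at their observed values, biomass = -12*irrigation + 39. Solving for -93 gives irrigation = 11, within [0, 14].
Intervening on mulch_depth: biomass = -28*mulch_depth + 143. Reaching -93 requires mulch_depth = 59/7, not an integer.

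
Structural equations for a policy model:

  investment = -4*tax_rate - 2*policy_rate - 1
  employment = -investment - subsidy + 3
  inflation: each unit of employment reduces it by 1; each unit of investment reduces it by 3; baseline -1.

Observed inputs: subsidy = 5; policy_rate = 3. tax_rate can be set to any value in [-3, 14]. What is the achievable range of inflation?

Substituting into the investment equation gives investment = -4*tax_rate - 7.
employment becomes 4*tax_rate + 5.
This gives inflation = 8*tax_rate + 15.
Linear in tax_rate, so extremes are at the endpoints: tax_rate = -3 gives inflation = -9; tax_rate = 14 gives inflation = 127.

-9 to 127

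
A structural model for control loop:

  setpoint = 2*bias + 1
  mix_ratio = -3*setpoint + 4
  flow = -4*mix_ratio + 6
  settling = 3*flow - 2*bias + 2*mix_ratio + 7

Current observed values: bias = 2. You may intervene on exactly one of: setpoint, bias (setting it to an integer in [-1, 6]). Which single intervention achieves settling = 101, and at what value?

set setpoint = 4

Intervening on setpoint: with other inputs at their observed values, settling = 30*setpoint - 19. Solving for 101 gives setpoint = 4, within [-1, 6].
Intervening on bias: settling = 58*bias + 15. Reaching 101 requires bias = 43/29, not an integer.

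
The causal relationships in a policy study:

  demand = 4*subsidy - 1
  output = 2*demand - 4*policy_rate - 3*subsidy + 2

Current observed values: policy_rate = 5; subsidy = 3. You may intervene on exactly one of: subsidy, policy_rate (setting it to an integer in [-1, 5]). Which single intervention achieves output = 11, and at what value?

Intervening on subsidy: output = 5*subsidy - 20. Reaching 11 requires subsidy = 31/5, not an integer.
Intervening on policy_rate: with other inputs at their observed values, output = -4*policy_rate + 15. Solving for 11 gives policy_rate = 1, within [-1, 5].

set policy_rate = 1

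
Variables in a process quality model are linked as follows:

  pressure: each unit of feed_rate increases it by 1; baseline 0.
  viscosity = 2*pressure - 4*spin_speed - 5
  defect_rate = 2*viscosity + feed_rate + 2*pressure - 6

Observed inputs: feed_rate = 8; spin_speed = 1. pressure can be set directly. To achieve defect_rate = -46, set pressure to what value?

pressure = -5

Intervening on pressure fixes its value directly, overriding its dependence on feed_rate.
Substituting into the viscosity equation gives viscosity = 2*pressure - 9.
Substituting into the defect_rate equation gives defect_rate = 6*pressure - 16.
Solve 6*pressure - 16 = -46: pressure = (-46 + 16) / 6 = -5.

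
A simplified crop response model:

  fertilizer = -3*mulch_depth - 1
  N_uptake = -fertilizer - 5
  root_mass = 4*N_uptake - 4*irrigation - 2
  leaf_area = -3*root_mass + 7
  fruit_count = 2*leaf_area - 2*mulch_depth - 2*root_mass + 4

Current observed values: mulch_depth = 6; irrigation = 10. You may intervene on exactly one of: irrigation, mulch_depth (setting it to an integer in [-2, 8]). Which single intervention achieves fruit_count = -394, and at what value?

Intervening on irrigation: with other inputs at their observed values, fruit_count = 32*irrigation - 426. Solving for -394 gives irrigation = 1, within [-2, 8].
Intervening on mulch_depth: fruit_count = -98*mulch_depth + 482. Reaching -394 requires mulch_depth = 438/49, not an integer.

set irrigation = 1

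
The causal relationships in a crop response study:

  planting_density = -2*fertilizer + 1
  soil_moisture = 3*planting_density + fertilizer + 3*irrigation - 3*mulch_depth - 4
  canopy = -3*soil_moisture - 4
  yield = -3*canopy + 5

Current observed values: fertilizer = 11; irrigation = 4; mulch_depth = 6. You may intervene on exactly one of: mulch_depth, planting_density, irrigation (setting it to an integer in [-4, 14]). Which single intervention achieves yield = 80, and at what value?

Intervening on mulch_depth: yield = -27*mulch_depth - 379. Reaching 80 requires mulch_depth = -17, outside [-4, 14].
Intervening on planting_density: with other inputs at their observed values, yield = 27*planting_density + 26. Solving for 80 gives planting_density = 2, within [-4, 14].
Intervening on irrigation: yield = 27*irrigation - 649. Reaching 80 requires irrigation = 27, outside [-4, 14].

set planting_density = 2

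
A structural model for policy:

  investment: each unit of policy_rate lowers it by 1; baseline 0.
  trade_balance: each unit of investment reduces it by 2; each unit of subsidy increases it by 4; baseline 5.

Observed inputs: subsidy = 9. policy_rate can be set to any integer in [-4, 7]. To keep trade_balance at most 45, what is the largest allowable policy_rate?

policy_rate = 2

Substituting into the trade_balance equation gives trade_balance = 2*policy_rate + 41.
Require 2*policy_rate + 41 ≤ 45, so policy_rate ≤ 2.
The largest integer in [-4, 7] satisfying this is 2.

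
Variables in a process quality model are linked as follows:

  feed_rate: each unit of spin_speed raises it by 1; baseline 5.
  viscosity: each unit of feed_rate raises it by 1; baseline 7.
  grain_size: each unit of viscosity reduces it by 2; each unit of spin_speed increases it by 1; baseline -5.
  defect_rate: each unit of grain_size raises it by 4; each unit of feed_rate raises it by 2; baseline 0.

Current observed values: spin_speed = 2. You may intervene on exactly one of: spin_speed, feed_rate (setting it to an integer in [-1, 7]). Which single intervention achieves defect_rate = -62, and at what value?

Intervening on spin_speed: defect_rate = -2*spin_speed - 106. Reaching -62 requires spin_speed = -22, outside [-1, 7].
Intervening on feed_rate: with other inputs at their observed values, defect_rate = -6*feed_rate - 68. Solving for -62 gives feed_rate = -1, within [-1, 7].

set feed_rate = -1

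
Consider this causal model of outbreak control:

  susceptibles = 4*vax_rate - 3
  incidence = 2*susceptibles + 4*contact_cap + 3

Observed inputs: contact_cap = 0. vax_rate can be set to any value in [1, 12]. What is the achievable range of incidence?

5 to 93

Substituting into the incidence equation gives incidence = 8*vax_rate - 3.
Linear in vax_rate, so extremes are at the endpoints: vax_rate = 1 gives incidence = 5; vax_rate = 12 gives incidence = 93.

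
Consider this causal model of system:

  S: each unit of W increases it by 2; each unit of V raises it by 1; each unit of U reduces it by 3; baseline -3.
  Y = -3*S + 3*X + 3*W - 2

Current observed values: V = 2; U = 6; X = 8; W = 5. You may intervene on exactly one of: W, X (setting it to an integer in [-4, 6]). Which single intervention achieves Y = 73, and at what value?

set W = 2

Intervening on W: with other inputs at their observed values, Y = -3*W + 79. Solving for 73 gives W = 2, within [-4, 6].
Intervening on X: Y = 3*X + 40. Reaching 73 requires X = 11, outside [-4, 6].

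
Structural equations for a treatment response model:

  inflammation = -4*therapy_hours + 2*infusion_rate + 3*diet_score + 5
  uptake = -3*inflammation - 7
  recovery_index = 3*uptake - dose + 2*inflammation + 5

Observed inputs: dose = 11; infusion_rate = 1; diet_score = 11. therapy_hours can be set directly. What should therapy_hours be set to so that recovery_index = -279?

Substituting into the inflammation equation gives inflammation = -4*therapy_hours + 40.
This gives uptake = 12*therapy_hours - 127.
recovery_index becomes 28*therapy_hours - 307.
Solve 28*therapy_hours - 307 = -279: therapy_hours = (-279 + 307) / 28 = 1.

therapy_hours = 1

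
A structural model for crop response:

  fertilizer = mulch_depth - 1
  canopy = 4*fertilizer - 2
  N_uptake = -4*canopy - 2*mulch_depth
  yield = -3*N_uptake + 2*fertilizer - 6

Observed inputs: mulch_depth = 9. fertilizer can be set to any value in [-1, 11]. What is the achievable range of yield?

Intervening on fertilizer fixes its value directly, overriding its dependence on mulch_depth.
Substituting into the N_uptake equation gives N_uptake = -16*fertilizer - 10.
Substituting into the yield equation gives yield = 50*fertilizer + 24.
Linear in fertilizer, so extremes are at the endpoints: fertilizer = -1 gives yield = -26; fertilizer = 11 gives yield = 574.

-26 to 574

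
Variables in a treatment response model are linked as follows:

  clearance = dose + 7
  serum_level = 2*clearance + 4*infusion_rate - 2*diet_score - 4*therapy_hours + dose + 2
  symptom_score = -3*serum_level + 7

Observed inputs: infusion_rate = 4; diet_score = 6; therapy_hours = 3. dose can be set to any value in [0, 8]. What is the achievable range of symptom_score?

Substituting into the serum_level equation gives serum_level = 3*dose + 8.
Substituting into the symptom_score equation gives symptom_score = -9*dose - 17.
Linear in dose, so extremes are at the endpoints: dose = 0 gives symptom_score = -17; dose = 8 gives symptom_score = -89.

-89 to -17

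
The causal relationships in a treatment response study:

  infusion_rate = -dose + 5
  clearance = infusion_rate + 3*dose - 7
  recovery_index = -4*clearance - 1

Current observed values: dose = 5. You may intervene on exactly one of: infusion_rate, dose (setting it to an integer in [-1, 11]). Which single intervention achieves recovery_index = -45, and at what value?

set infusion_rate = 3

Intervening on infusion_rate: with other inputs at their observed values, recovery_index = -4*infusion_rate - 33. Solving for -45 gives infusion_rate = 3, within [-1, 11].
Intervening on dose: recovery_index = -8*dose + 7. Reaching -45 requires dose = 13/2, not an integer.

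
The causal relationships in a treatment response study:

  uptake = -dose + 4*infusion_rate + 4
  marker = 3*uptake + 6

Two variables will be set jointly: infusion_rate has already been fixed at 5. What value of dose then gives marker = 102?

With infusion_rate held at 5:
Substituting into the uptake equation gives uptake = -dose + 24.
Substituting into the marker equation gives marker = -3*dose + 78.
Solve -3*dose + 78 = 102: dose = (102 - 78) / -3 = -8.

dose = -8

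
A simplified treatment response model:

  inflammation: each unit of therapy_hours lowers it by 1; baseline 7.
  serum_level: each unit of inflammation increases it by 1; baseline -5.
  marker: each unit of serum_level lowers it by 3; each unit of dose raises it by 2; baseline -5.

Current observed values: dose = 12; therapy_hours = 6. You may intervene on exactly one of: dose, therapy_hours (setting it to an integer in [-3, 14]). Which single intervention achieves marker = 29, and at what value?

set dose = 11

Intervening on dose: with other inputs at their observed values, marker = 2*dose + 7. Solving for 29 gives dose = 11, within [-3, 14].
Intervening on therapy_hours: marker = 3*therapy_hours + 13. Reaching 29 requires therapy_hours = 16/3, not an integer.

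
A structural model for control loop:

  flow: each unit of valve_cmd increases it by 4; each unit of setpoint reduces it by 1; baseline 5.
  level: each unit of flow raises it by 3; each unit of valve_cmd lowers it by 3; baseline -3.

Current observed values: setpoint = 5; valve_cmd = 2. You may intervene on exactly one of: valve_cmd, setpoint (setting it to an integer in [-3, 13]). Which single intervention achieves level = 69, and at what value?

set valve_cmd = 8

Intervening on valve_cmd: with other inputs at their observed values, level = 9*valve_cmd - 3. Solving for 69 gives valve_cmd = 8, within [-3, 13].
Intervening on setpoint: level = -3*setpoint + 30. Reaching 69 requires setpoint = -13, outside [-3, 13].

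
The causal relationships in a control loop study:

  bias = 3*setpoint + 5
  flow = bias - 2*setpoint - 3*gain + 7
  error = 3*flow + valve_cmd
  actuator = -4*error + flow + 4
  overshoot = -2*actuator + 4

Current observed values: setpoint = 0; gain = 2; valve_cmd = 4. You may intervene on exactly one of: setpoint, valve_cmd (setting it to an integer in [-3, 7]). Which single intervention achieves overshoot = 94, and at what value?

Intervening on setpoint: with other inputs at their observed values, overshoot = 22*setpoint + 160. Solving for 94 gives setpoint = -3, within [-3, 7].
Intervening on valve_cmd: overshoot = 8*valve_cmd + 128. Reaching 94 requires valve_cmd = -17/4, not an integer.

set setpoint = -3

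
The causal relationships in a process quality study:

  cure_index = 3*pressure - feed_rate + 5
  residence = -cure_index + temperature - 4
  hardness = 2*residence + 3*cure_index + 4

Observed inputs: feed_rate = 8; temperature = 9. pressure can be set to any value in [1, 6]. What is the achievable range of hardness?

14 to 29

Substituting into the cure_index equation gives cure_index = 3*pressure - 3.
Substituting into the residence equation gives residence = -3*pressure + 8.
hardness becomes 3*pressure + 11.
Linear in pressure, so extremes are at the endpoints: pressure = 1 gives hardness = 14; pressure = 6 gives hardness = 29.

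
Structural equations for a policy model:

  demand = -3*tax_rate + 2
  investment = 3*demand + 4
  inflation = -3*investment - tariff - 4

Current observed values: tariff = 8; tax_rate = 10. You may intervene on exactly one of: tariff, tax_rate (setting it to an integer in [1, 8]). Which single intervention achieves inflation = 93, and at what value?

Intervening on tariff: inflation = -tariff + 236. Reaching 93 requires tariff = 143, outside [1, 8].
Intervening on tax_rate: with other inputs at their observed values, inflation = 27*tax_rate - 42. Solving for 93 gives tax_rate = 5, within [1, 8].

set tax_rate = 5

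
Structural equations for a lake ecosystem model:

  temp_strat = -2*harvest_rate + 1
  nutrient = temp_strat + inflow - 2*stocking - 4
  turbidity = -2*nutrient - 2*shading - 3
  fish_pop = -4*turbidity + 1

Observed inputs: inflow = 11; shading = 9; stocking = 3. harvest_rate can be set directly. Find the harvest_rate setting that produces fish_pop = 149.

Substituting into the nutrient equation gives nutrient = -2*harvest_rate + 2.
Substituting into the turbidity equation gives turbidity = 4*harvest_rate - 25.
Substituting into the fish_pop equation gives fish_pop = -16*harvest_rate + 101.
Solve -16*harvest_rate + 101 = 149: harvest_rate = (149 - 101) / -16 = -3.

harvest_rate = -3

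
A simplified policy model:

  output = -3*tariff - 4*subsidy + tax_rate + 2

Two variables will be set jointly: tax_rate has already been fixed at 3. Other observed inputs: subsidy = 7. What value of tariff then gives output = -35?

With tax_rate held at 3:
Substituting into the output equation gives output = -3*tariff - 23.
Solve -3*tariff - 23 = -35: tariff = (-35 + 23) / -3 = 4.

tariff = 4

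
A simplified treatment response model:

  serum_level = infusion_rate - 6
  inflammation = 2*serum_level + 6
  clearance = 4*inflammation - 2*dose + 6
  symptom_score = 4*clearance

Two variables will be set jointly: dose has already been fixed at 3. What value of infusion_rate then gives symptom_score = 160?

infusion_rate = 8

With dose held at 3:
Substituting into the inflammation equation gives inflammation = 2*infusion_rate - 6.
This gives clearance = 8*infusion_rate - 24.
This gives symptom_score = 32*infusion_rate - 96.
Solve 32*infusion_rate - 96 = 160: infusion_rate = (160 + 96) / 32 = 8.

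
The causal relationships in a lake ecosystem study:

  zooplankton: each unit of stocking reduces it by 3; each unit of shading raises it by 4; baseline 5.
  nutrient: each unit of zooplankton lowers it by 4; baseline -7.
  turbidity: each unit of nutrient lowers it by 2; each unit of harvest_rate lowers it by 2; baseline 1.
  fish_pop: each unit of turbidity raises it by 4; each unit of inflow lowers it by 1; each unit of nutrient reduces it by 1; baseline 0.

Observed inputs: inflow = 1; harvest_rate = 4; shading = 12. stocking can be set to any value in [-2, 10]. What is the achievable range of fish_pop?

862 to 2158

Substituting into the zooplankton equation gives zooplankton = -3*stocking + 53.
nutrient becomes 12*stocking - 219.
turbidity becomes -24*stocking + 431.
Substituting into the fish_pop equation gives fish_pop = -108*stocking + 1942.
Linear in stocking, so extremes are at the endpoints: stocking = -2 gives fish_pop = 2158; stocking = 10 gives fish_pop = 862.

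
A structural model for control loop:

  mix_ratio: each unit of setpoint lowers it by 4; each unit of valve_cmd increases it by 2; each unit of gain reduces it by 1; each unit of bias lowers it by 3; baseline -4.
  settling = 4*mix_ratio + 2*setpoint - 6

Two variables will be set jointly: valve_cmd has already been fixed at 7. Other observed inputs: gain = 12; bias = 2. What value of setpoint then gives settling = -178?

With valve_cmd held at 7:
Substituting into the mix_ratio equation gives mix_ratio = -4*setpoint - 8.
Substituting into the settling equation gives settling = -14*setpoint - 38.
Solve -14*setpoint - 38 = -178: setpoint = (-178 + 38) / -14 = 10.

setpoint = 10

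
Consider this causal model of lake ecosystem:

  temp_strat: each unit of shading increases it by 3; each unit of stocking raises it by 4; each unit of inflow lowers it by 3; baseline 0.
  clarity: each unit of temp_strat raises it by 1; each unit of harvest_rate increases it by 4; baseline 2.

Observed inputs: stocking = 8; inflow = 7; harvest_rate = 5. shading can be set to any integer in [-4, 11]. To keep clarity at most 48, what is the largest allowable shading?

Substituting into the temp_strat equation gives temp_strat = 3*shading + 11.
Substituting into the clarity equation gives clarity = 3*shading + 33.
Require 3*shading + 33 ≤ 48, so shading ≤ 5.
The largest integer in [-4, 11] satisfying this is 5.

shading = 5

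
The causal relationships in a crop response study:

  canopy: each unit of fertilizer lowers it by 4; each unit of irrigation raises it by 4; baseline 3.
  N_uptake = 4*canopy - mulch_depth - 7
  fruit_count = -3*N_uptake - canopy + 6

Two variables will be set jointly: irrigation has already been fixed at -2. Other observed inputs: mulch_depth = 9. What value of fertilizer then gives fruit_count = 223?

fertilizer = 2

With irrigation held at -2:
Substituting into the canopy equation gives canopy = -4*fertilizer - 5.
This gives N_uptake = -16*fertilizer - 36.
So fruit_count = 52*fertilizer + 119.
Solve 52*fertilizer + 119 = 223: fertilizer = (223 - 119) / 52 = 2.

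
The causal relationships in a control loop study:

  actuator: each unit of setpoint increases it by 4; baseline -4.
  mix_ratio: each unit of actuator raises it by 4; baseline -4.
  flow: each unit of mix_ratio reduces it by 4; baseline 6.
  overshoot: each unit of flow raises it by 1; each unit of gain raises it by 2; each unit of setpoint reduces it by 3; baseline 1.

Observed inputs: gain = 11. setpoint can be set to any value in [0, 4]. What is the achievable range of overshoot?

-159 to 109

Substituting into the mix_ratio equation gives mix_ratio = 16*setpoint - 20.
Substituting into the flow equation gives flow = -64*setpoint + 86.
Substituting into the overshoot equation gives overshoot = -67*setpoint + 109.
Linear in setpoint, so extremes are at the endpoints: setpoint = 0 gives overshoot = 109; setpoint = 4 gives overshoot = -159.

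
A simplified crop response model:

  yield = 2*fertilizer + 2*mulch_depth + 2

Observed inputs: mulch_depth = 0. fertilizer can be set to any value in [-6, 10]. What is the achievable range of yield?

Substituting into the yield equation gives yield = 2*fertilizer + 2.
Linear in fertilizer, so extremes are at the endpoints: fertilizer = -6 gives yield = -10; fertilizer = 10 gives yield = 22.

-10 to 22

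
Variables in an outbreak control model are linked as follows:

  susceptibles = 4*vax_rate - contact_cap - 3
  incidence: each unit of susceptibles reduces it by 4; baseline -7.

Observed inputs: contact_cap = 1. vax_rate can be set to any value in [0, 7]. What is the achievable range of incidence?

-103 to 9

Substituting into the susceptibles equation gives susceptibles = 4*vax_rate - 4.
This gives incidence = -16*vax_rate + 9.
Linear in vax_rate, so extremes are at the endpoints: vax_rate = 0 gives incidence = 9; vax_rate = 7 gives incidence = -103.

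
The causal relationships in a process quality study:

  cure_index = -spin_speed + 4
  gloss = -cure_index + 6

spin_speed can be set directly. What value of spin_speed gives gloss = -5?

Substituting into the gloss equation gives gloss = spin_speed + 2.
Solve spin_speed + 2 = -5: spin_speed = (-5 - 2) / 1 = -7.

spin_speed = -7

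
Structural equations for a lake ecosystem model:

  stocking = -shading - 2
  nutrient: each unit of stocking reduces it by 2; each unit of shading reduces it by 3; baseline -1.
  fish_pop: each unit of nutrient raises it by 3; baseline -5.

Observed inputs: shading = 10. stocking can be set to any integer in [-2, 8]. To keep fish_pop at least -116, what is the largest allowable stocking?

stocking = 3

Intervening on stocking fixes its value directly, overriding its dependence on shading.
Substituting into the nutrient equation gives nutrient = -2*stocking - 31.
This gives fish_pop = -6*stocking - 98.
Require -6*stocking - 98 ≥ -116, so stocking ≤ 3.
The largest integer in [-2, 8] satisfying this is 3.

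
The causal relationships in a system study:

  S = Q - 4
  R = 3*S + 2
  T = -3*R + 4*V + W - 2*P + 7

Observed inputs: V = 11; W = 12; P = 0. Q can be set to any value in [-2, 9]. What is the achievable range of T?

Substituting into the R equation gives R = 3*Q - 10.
Substituting into the T equation gives T = -9*Q + 93.
Linear in Q, so extremes are at the endpoints: Q = -2 gives T = 111; Q = 9 gives T = 12.

12 to 111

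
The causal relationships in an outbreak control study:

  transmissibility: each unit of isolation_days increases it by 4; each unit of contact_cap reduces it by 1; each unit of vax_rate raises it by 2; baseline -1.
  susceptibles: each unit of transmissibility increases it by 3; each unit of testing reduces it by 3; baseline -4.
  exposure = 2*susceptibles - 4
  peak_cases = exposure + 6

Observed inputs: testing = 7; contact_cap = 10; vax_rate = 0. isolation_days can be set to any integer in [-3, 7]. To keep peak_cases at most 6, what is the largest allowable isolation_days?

Substituting into the transmissibility equation gives transmissibility = 4*isolation_days - 11.
So susceptibles = 12*isolation_days - 58.
Substituting into the exposure equation gives exposure = 24*isolation_days - 120.
This gives peak_cases = 24*isolation_days - 114.
Require 24*isolation_days - 114 ≤ 6, so isolation_days ≤ 5.
The largest integer in [-3, 7] satisfying this is 5.

isolation_days = 5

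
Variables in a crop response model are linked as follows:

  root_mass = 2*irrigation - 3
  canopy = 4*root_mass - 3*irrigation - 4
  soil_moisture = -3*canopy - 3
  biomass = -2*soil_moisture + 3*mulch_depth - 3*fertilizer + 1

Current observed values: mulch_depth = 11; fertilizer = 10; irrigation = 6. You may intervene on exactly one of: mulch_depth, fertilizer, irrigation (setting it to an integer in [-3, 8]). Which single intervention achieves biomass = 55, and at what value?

Intervening on mulch_depth: with other inputs at their observed values, biomass = 3*mulch_depth + 61. Solving for 55 gives mulch_depth = -2, within [-3, 8].
Intervening on fertilizer: biomass = -3*fertilizer + 124. Reaching 55 requires fertilizer = 23, outside [-3, 8].
Intervening on irrigation: biomass = 30*irrigation - 86. Reaching 55 requires irrigation = 47/10, not an integer.

set mulch_depth = -2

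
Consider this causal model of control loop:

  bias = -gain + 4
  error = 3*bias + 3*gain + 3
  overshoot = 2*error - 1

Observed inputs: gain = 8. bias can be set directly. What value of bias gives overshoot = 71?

bias = 3

Intervening on bias fixes its value directly, overriding its dependence on gain.
Substituting into the error equation gives error = 3*bias + 27.
This gives overshoot = 6*bias + 53.
Solve 6*bias + 53 = 71: bias = (71 - 53) / 6 = 3.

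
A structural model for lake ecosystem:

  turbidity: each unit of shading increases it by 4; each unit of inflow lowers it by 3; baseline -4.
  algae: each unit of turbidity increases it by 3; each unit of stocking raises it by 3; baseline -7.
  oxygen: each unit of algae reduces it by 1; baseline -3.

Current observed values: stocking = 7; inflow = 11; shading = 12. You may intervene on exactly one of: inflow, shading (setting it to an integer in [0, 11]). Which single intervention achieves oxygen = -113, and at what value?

set inflow = 4

Intervening on inflow: with other inputs at their observed values, oxygen = 9*inflow - 149. Solving for -113 gives inflow = 4, within [0, 11].
Intervening on shading: oxygen = -12*shading + 94. Reaching -113 requires shading = 69/4, not an integer.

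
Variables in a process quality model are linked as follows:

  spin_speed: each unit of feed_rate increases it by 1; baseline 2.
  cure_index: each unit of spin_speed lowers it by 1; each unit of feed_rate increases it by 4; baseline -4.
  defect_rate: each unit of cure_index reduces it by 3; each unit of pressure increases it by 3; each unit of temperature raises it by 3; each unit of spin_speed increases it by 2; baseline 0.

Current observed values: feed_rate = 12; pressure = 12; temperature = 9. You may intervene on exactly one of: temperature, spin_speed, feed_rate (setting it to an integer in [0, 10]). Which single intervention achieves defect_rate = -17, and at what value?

set temperature = 3

Intervening on temperature: with other inputs at their observed values, defect_rate = 3*temperature - 26. Solving for -17 gives temperature = 3, within [0, 10].
Intervening on spin_speed: defect_rate = 5*spin_speed - 69. Reaching -17 requires spin_speed = 52/5, not an integer.
Intervening on feed_rate: defect_rate = -7*feed_rate + 85. Reaching -17 requires feed_rate = 102/7, not an integer.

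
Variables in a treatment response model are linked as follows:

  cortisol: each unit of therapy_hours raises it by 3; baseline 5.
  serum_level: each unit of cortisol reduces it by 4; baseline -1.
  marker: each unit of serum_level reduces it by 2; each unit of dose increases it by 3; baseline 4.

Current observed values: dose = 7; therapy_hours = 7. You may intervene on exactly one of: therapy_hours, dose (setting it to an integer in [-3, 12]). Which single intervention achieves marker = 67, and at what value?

set therapy_hours = 0

Intervening on therapy_hours: with other inputs at their observed values, marker = 24*therapy_hours + 67. Solving for 67 gives therapy_hours = 0, within [-3, 12].
Intervening on dose: marker = 3*dose + 214. Reaching 67 requires dose = -49, outside [-3, 12].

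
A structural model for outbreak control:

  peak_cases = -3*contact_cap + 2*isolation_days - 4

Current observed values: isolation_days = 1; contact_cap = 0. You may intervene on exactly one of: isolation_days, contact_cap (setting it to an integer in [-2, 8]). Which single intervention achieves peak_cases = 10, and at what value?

set isolation_days = 7

Intervening on isolation_days: with other inputs at their observed values, peak_cases = 2*isolation_days - 4. Solving for 10 gives isolation_days = 7, within [-2, 8].
Intervening on contact_cap: peak_cases = -3*contact_cap - 2. Reaching 10 requires contact_cap = -4, outside [-2, 8].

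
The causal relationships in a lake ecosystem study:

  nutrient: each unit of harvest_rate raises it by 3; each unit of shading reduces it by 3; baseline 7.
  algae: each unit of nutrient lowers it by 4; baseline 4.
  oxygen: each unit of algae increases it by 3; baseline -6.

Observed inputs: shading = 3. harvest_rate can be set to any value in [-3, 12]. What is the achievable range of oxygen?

Substituting into the nutrient equation gives nutrient = 3*harvest_rate - 2.
Substituting into the algae equation gives algae = -12*harvest_rate + 12.
So oxygen = -36*harvest_rate + 30.
Linear in harvest_rate, so extremes are at the endpoints: harvest_rate = -3 gives oxygen = 138; harvest_rate = 12 gives oxygen = -402.

-402 to 138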